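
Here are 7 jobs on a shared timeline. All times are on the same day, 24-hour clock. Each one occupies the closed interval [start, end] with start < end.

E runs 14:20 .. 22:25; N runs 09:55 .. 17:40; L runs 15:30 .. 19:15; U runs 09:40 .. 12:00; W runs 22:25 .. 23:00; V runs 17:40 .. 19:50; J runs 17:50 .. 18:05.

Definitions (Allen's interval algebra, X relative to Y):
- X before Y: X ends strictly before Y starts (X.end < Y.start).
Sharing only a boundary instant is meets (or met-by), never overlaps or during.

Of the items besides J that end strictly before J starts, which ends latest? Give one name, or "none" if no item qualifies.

Target J = [17:50, 18:05].
E [14:20, 22:25] → contains → excluded.
L [15:30, 19:15] → contains → excluded.
N [09:55, 17:40] → before → candidate.
U [09:40, 12:00] → before → candidate.
V [17:40, 19:50] → contains → excluded.
W [22:25, 23:00] → after → excluded.
Among candidates, latest end is 17:40 → N.

N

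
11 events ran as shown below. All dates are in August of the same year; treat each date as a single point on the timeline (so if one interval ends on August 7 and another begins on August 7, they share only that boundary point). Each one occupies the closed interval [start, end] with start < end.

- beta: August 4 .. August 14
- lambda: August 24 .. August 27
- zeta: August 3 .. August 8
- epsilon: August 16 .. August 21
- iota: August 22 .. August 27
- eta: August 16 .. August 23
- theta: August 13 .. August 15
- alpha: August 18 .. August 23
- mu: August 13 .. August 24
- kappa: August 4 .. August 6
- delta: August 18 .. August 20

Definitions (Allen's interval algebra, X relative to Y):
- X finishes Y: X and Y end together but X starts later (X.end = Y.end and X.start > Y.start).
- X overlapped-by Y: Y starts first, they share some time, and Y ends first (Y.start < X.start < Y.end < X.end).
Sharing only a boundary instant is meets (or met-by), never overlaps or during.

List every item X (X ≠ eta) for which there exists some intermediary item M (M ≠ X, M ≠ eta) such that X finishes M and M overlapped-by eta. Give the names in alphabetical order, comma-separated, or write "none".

Target eta = [August 16, August 23].
Intermediaries M with M overlapped-by eta: iota.
Via iota — items with X finishes iota: lambda.
Union: lambda.

lambda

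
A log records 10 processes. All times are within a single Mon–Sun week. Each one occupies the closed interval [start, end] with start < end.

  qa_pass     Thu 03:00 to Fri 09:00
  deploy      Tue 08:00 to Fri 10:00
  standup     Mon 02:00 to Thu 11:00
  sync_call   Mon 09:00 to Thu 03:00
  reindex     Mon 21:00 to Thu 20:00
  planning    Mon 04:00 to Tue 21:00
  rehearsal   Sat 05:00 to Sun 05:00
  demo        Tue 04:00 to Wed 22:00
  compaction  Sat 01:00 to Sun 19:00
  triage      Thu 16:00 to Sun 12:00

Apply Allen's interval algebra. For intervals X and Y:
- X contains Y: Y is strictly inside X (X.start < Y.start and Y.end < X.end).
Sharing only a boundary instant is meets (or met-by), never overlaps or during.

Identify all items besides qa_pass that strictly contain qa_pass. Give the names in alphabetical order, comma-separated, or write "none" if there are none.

deploy

Target qa_pass = [Thu 03:00, Fri 09:00].
compaction [Sat 01:00, Sun 19:00] → after → no.
demo [Tue 04:00, Wed 22:00] → before → no.
deploy [Tue 08:00, Fri 10:00] → contains → yes.
planning [Mon 04:00, Tue 21:00] → before → no.
rehearsal [Sat 05:00, Sun 05:00] → after → no.
reindex [Mon 21:00, Thu 20:00] → overlaps → no.
standup [Mon 02:00, Thu 11:00] → overlaps → no.
sync_call [Mon 09:00, Thu 03:00] → meets → no.
triage [Thu 16:00, Sun 12:00] → overlapped-by → no.
Result: deploy.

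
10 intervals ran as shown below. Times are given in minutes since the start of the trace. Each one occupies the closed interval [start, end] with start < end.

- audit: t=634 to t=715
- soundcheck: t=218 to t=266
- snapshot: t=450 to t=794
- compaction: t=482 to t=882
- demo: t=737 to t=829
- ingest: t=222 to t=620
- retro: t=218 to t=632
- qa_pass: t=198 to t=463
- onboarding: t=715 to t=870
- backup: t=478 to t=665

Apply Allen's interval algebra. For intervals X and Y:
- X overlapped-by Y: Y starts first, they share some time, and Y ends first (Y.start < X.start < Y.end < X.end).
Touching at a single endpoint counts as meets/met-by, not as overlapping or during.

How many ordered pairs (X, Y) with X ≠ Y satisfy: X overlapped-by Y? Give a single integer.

Checking all 90 ordered pairs for relation 'overlapped-by'; matching pairs in alphabetical order:
(audit, backup): audit overlapped-by backup ✓
(backup, ingest): backup overlapped-by ingest ✓
(backup, retro): backup overlapped-by retro ✓
(compaction, backup): compaction overlapped-by backup ✓
(compaction, ingest): compaction overlapped-by ingest ✓
(compaction, retro): compaction overlapped-by retro ✓
(compaction, snapshot): compaction overlapped-by snapshot ✓
(demo, snapshot): demo overlapped-by snapshot ✓
(ingest, qa_pass): ingest overlapped-by qa_pass ✓
(ingest, soundcheck): ingest overlapped-by soundcheck ✓
(onboarding, snapshot): onboarding overlapped-by snapshot ✓
(retro, qa_pass): retro overlapped-by qa_pass ✓
(snapshot, ingest): snapshot overlapped-by ingest ✓
(snapshot, qa_pass): snapshot overlapped-by qa_pass ✓
(snapshot, retro): snapshot overlapped-by retro ✓
Count: 15.

15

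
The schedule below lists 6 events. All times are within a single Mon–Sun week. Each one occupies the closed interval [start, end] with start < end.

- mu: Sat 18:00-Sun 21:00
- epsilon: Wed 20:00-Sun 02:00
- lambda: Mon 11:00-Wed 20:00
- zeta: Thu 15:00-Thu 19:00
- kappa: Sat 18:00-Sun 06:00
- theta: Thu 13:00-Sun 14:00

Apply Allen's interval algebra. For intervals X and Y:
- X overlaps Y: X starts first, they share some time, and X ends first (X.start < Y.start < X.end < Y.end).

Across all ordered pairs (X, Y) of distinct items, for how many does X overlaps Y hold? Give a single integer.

Checking all 30 ordered pairs for relation 'overlaps'; matching pairs in alphabetical order:
(epsilon, kappa): epsilon overlaps kappa ✓
(epsilon, mu): epsilon overlaps mu ✓
(epsilon, theta): epsilon overlaps theta ✓
(theta, mu): theta overlaps mu ✓
Count: 4.

4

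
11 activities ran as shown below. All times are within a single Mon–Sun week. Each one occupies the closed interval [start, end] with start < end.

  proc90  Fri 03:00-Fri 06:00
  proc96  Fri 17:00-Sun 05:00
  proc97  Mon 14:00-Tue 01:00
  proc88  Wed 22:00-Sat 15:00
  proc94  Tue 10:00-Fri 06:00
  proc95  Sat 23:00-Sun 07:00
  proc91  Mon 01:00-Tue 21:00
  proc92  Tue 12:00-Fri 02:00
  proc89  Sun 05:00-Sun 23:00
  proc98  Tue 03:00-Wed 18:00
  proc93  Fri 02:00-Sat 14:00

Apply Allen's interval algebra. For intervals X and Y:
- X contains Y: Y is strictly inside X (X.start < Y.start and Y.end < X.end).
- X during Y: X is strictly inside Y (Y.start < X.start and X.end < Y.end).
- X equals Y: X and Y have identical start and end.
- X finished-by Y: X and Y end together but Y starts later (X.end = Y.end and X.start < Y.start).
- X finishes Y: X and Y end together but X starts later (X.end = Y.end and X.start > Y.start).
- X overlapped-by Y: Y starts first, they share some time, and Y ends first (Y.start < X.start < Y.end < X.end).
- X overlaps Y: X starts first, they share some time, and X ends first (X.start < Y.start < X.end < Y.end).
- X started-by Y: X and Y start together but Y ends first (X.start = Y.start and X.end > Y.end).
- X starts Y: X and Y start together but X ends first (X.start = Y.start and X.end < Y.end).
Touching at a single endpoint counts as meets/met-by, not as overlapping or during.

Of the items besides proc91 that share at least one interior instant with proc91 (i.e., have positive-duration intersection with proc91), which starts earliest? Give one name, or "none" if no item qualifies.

Target proc91 = [Mon 01:00, Tue 21:00].
proc88 [Wed 22:00, Sat 15:00] → after → excluded.
proc89 [Sun 05:00, Sun 23:00] → after → excluded.
proc90 [Fri 03:00, Fri 06:00] → after → excluded.
proc92 [Tue 12:00, Fri 02:00] → overlapped-by → candidate.
proc93 [Fri 02:00, Sat 14:00] → after → excluded.
proc94 [Tue 10:00, Fri 06:00] → overlapped-by → candidate.
proc95 [Sat 23:00, Sun 07:00] → after → excluded.
proc96 [Fri 17:00, Sun 05:00] → after → excluded.
proc97 [Mon 14:00, Tue 01:00] → during → candidate.
proc98 [Tue 03:00, Wed 18:00] → overlapped-by → candidate.
Among candidates, earliest start is Mon 14:00 → proc97.

proc97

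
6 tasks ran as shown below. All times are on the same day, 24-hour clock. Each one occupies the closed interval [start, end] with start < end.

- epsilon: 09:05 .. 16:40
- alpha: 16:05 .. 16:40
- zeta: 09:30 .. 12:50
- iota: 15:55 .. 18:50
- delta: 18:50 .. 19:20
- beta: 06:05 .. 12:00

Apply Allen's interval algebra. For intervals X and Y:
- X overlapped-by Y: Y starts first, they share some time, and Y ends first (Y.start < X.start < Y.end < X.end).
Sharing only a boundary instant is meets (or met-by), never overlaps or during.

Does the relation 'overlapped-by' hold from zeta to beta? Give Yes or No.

Yes

zeta = [09:30, 12:50], beta = [06:05, 12:00].
Actual relation of zeta to beta: overlapped-by.
Asked whether 'overlapped-by' holds → Yes.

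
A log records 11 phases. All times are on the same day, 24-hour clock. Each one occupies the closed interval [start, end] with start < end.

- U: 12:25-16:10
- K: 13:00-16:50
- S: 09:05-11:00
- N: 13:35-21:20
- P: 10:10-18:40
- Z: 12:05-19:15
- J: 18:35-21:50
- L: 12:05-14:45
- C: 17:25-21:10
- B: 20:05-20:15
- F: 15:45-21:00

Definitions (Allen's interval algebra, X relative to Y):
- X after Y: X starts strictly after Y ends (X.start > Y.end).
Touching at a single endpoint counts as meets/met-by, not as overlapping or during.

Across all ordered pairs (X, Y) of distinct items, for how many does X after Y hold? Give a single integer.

Checking all 110 ordered pairs for relation 'after'; matching pairs in alphabetical order:
(B, K): B after K ✓
(B, L): B after L ✓
(B, P): B after P ✓
(B, S): B after S ✓
(B, U): B after U ✓
(B, Z): B after Z ✓
(C, K): C after K ✓
(C, L): C after L ✓
(C, S): C after S ✓
(C, U): C after U ✓
(F, L): F after L ✓
(F, S): F after S ✓
(J, K): J after K ✓
(J, L): J after L ✓
(J, S): J after S ✓
(J, U): J after U ✓
(K, S): K after S ✓
(L, S): L after S ✓
(N, S): N after S ✓
(U, S): U after S ✓
(Z, S): Z after S ✓
Count: 21.

21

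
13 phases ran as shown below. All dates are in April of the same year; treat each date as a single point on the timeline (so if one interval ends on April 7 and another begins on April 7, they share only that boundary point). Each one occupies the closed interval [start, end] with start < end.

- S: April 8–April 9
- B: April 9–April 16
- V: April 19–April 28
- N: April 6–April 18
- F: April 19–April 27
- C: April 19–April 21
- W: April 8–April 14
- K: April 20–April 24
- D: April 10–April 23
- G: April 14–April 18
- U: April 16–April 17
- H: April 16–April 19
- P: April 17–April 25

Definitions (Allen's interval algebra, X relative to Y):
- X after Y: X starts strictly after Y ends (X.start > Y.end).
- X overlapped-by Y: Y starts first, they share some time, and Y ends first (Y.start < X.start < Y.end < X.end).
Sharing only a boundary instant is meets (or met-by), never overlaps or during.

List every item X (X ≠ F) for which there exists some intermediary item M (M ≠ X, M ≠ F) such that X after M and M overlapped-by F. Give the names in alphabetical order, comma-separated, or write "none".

none

Target F = [April 19, April 27].
Intermediaries M with M overlapped-by F: none.
Union: none.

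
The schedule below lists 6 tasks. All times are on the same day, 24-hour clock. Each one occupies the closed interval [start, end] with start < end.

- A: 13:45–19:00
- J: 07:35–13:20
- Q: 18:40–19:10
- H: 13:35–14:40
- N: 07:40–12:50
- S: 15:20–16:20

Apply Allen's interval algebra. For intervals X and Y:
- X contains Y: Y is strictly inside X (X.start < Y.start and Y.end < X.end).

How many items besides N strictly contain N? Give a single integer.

1

Target N = [07:40, 12:50].
A [13:45, 19:00] → after → no.
H [13:35, 14:40] → after → no.
J [07:35, 13:20] → contains → counts.
Q [18:40, 19:10] → after → no.
S [15:20, 16:20] → after → no.
Total: 1.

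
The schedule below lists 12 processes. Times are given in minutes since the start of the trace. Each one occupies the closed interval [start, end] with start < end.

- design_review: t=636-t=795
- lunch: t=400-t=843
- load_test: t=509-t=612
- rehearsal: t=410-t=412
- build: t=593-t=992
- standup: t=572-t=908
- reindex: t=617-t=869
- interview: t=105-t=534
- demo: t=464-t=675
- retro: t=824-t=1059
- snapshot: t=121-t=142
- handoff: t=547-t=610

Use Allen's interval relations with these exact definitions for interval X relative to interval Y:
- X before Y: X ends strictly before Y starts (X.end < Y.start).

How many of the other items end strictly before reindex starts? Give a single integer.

Target reindex = [t=617, t=869].
build [t=593, t=992] → contains → no.
demo [t=464, t=675] → overlaps → no.
design_review [t=636, t=795] → during → no.
handoff [t=547, t=610] → before → counts.
interview [t=105, t=534] → before → counts.
load_test [t=509, t=612] → before → counts.
lunch [t=400, t=843] → overlaps → no.
rehearsal [t=410, t=412] → before → counts.
retro [t=824, t=1059] → overlapped-by → no.
snapshot [t=121, t=142] → before → counts.
standup [t=572, t=908] → contains → no.
Total: 5.

5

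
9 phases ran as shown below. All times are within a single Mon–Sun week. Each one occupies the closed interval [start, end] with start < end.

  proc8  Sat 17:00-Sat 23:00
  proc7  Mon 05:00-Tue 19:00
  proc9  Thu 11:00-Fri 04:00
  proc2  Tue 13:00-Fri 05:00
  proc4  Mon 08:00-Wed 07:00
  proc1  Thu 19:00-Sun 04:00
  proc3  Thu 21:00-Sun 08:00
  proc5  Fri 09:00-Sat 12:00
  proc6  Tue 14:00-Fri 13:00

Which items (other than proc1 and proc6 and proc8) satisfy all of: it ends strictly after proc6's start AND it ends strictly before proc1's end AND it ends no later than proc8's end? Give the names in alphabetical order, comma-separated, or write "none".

Conditions: its end is strictly after proc6's start (X.end > Tue 14:00) AND its end is strictly before proc1's end (X.end < Sun 04:00) AND its end is no later than proc8's end (X.end <= Sat 23:00).
proc2: end Fri 05:00 > Tue 14:00? ✓; end Fri 05:00 < Sun 04:00? ✓; end Fri 05:00 <= Sat 23:00? ✓ → yes.
proc3: end Sun 08:00 > Tue 14:00? ✓; end Sun 08:00 < Sun 04:00? ✗; end Sun 08:00 <= Sat 23:00? ✗ → no.
proc4: end Wed 07:00 > Tue 14:00? ✓; end Wed 07:00 < Sun 04:00? ✓; end Wed 07:00 <= Sat 23:00? ✓ → yes.
proc5: end Sat 12:00 > Tue 14:00? ✓; end Sat 12:00 < Sun 04:00? ✓; end Sat 12:00 <= Sat 23:00? ✓ → yes.
proc7: end Tue 19:00 > Tue 14:00? ✓; end Tue 19:00 < Sun 04:00? ✓; end Tue 19:00 <= Sat 23:00? ✓ → yes.
proc9: end Fri 04:00 > Tue 14:00? ✓; end Fri 04:00 < Sun 04:00? ✓; end Fri 04:00 <= Sat 23:00? ✓ → yes.
Result: proc2, proc4, proc5, proc7, proc9.

proc2, proc4, proc5, proc7, proc9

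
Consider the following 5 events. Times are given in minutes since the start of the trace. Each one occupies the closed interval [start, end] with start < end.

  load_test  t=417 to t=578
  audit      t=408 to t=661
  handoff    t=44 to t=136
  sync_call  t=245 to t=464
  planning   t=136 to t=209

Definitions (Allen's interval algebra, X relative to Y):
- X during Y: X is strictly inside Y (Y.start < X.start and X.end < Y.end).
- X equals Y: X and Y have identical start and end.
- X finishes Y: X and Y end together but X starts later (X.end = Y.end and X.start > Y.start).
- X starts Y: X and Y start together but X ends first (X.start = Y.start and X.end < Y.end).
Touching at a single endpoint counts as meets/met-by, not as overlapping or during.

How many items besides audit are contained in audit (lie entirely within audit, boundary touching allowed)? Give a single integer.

1

Target audit = [t=408, t=661].
handoff [t=44, t=136] → before → no.
load_test [t=417, t=578] → during → counts.
planning [t=136, t=209] → before → no.
sync_call [t=245, t=464] → overlaps → no.
Total: 1.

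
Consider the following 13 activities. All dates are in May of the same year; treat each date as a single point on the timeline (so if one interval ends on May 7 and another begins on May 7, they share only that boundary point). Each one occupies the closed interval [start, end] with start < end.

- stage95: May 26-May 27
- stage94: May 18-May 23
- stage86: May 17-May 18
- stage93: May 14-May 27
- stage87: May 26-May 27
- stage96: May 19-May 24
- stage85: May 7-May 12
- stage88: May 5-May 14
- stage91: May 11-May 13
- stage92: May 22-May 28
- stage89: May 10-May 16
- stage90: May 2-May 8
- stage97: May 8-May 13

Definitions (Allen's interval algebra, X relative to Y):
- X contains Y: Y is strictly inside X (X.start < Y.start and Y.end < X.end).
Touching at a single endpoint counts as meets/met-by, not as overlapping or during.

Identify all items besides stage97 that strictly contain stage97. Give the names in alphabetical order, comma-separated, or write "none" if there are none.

stage88

Target stage97 = [May 8, May 13].
stage85 [May 7, May 12] → overlaps → no.
stage86 [May 17, May 18] → after → no.
stage87 [May 26, May 27] → after → no.
stage88 [May 5, May 14] → contains → yes.
stage89 [May 10, May 16] → overlapped-by → no.
stage90 [May 2, May 8] → meets → no.
stage91 [May 11, May 13] → finishes → no.
stage92 [May 22, May 28] → after → no.
stage93 [May 14, May 27] → after → no.
stage94 [May 18, May 23] → after → no.
stage95 [May 26, May 27] → after → no.
stage96 [May 19, May 24] → after → no.
Result: stage88.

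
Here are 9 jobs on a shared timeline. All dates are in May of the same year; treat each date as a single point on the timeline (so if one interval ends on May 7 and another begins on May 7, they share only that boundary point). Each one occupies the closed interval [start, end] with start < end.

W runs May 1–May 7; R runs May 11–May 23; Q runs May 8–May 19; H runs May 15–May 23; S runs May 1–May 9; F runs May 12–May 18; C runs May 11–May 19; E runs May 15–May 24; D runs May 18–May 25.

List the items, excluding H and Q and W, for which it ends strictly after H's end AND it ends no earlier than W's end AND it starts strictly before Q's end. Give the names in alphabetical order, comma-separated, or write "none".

Conditions: its end is strictly after H's end (X.end > May 23) AND its end is no earlier than W's end (X.end >= May 7) AND its start is strictly before Q's end (X.start < May 19).
C: end May 19 > May 23? ✗; end May 19 >= May 7? ✓; start May 11 < May 19? ✓ → no.
D: end May 25 > May 23? ✓; end May 25 >= May 7? ✓; start May 18 < May 19? ✓ → yes.
E: end May 24 > May 23? ✓; end May 24 >= May 7? ✓; start May 15 < May 19? ✓ → yes.
F: end May 18 > May 23? ✗; end May 18 >= May 7? ✓; start May 12 < May 19? ✓ → no.
R: end May 23 > May 23? ✗; end May 23 >= May 7? ✓; start May 11 < May 19? ✓ → no.
S: end May 9 > May 23? ✗; end May 9 >= May 7? ✓; start May 1 < May 19? ✓ → no.
Result: D, E.

D, E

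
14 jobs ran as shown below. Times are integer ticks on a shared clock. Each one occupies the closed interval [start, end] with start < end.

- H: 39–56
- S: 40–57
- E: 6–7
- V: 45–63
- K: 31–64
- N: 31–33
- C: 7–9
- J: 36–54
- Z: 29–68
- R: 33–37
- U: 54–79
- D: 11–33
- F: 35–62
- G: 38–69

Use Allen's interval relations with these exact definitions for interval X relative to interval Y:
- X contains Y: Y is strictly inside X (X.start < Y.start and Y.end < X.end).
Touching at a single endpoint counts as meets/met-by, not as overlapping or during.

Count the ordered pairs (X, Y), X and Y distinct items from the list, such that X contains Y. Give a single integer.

20

Checking all 182 ordered pairs for relation 'contains'; matching pairs in alphabetical order:
(F, H): F contains H ✓
(F, J): F contains J ✓
(F, S): F contains S ✓
(G, H): G contains H ✓
(G, S): G contains S ✓
(G, V): G contains V ✓
(K, F): K contains F ✓
(K, H): K contains H ✓
(K, J): K contains J ✓
(K, R): K contains R ✓
(K, S): K contains S ✓
(K, V): K contains V ✓
(Z, F): Z contains F ✓
(Z, H): Z contains H ✓
(Z, J): Z contains J ✓
(Z, K): Z contains K ✓
(Z, N): Z contains N ✓
(Z, R): Z contains R ✓
(Z, S): Z contains S ✓
(Z, V): Z contains V ✓
Count: 20.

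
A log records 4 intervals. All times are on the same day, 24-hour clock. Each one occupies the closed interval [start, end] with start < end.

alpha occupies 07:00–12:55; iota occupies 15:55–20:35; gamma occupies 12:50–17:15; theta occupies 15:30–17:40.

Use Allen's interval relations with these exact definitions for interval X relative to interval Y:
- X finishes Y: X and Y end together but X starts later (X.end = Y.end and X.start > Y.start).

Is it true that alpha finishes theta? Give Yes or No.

alpha = [07:00, 12:55], theta = [15:30, 17:40].
Actual relation of alpha to theta: before.
Asked whether 'finishes' holds → No.

No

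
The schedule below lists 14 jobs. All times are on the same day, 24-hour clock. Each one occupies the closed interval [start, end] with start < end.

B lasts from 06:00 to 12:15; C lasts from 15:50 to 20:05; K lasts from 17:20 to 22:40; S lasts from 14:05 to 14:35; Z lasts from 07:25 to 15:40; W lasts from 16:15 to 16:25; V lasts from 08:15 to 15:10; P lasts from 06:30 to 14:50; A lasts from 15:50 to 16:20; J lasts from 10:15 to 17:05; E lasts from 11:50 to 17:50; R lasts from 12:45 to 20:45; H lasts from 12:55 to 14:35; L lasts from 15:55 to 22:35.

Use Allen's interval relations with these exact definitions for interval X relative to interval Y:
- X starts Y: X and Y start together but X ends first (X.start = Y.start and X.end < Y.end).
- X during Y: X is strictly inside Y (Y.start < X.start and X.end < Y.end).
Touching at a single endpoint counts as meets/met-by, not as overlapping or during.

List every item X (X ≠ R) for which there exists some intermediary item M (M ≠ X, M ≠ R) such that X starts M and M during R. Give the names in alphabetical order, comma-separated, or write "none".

Target R = [12:45, 20:45].
Intermediaries M with M during R: A, C, H, S, W.
Via A — items with X starts A: none.
Via C — items with X starts C: A.
Via H — items with X starts H: none.
Via S — items with X starts S: none.
Via W — items with X starts W: none.
Union: A.

A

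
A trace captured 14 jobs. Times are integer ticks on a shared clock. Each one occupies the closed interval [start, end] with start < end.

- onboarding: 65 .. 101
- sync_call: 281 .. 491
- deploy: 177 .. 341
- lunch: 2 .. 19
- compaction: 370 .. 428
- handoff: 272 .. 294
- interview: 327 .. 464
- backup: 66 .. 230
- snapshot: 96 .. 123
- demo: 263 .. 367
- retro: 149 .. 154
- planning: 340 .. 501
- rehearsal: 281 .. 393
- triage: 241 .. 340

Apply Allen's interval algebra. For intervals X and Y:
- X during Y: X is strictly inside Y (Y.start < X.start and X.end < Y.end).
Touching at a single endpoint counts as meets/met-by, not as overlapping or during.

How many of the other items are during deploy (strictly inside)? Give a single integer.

Target deploy = [177, 341].
backup [66, 230] → overlaps → no.
compaction [370, 428] → after → no.
demo [263, 367] → overlapped-by → no.
handoff [272, 294] → during → counts.
interview [327, 464] → overlapped-by → no.
lunch [2, 19] → before → no.
onboarding [65, 101] → before → no.
planning [340, 501] → overlapped-by → no.
rehearsal [281, 393] → overlapped-by → no.
retro [149, 154] → before → no.
snapshot [96, 123] → before → no.
sync_call [281, 491] → overlapped-by → no.
triage [241, 340] → during → counts.
Total: 2.

2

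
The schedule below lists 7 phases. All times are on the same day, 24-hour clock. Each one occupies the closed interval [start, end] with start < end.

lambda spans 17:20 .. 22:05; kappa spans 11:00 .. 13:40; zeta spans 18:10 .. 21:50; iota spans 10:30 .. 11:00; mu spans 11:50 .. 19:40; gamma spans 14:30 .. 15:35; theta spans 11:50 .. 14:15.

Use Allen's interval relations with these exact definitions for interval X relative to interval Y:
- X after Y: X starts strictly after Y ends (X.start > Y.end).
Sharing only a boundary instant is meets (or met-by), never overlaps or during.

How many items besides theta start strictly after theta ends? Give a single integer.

Target theta = [11:50, 14:15].
gamma [14:30, 15:35] → after → counts.
iota [10:30, 11:00] → before → no.
kappa [11:00, 13:40] → overlaps → no.
lambda [17:20, 22:05] → after → counts.
mu [11:50, 19:40] → started-by → no.
zeta [18:10, 21:50] → after → counts.
Total: 3.

3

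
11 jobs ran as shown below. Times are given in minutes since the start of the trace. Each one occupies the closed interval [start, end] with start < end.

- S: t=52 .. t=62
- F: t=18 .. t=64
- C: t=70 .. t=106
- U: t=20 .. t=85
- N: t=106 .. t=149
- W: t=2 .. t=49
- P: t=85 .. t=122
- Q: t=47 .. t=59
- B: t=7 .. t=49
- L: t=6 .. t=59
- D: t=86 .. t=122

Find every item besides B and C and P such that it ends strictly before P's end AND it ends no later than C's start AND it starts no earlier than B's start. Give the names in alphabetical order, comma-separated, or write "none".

Conditions: its end is strictly before P's end (X.end < t=122) AND its end is no later than C's start (X.end <= t=70) AND its start is no earlier than B's start (X.start >= t=7).
D: end t=122 < t=122? ✗; end t=122 <= t=70? ✗; start t=86 >= t=7? ✓ → no.
F: end t=64 < t=122? ✓; end t=64 <= t=70? ✓; start t=18 >= t=7? ✓ → yes.
L: end t=59 < t=122? ✓; end t=59 <= t=70? ✓; start t=6 >= t=7? ✗ → no.
N: end t=149 < t=122? ✗; end t=149 <= t=70? ✗; start t=106 >= t=7? ✓ → no.
Q: end t=59 < t=122? ✓; end t=59 <= t=70? ✓; start t=47 >= t=7? ✓ → yes.
S: end t=62 < t=122? ✓; end t=62 <= t=70? ✓; start t=52 >= t=7? ✓ → yes.
U: end t=85 < t=122? ✓; end t=85 <= t=70? ✗; start t=20 >= t=7? ✓ → no.
W: end t=49 < t=122? ✓; end t=49 <= t=70? ✓; start t=2 >= t=7? ✗ → no.
Result: F, Q, S.

F, Q, S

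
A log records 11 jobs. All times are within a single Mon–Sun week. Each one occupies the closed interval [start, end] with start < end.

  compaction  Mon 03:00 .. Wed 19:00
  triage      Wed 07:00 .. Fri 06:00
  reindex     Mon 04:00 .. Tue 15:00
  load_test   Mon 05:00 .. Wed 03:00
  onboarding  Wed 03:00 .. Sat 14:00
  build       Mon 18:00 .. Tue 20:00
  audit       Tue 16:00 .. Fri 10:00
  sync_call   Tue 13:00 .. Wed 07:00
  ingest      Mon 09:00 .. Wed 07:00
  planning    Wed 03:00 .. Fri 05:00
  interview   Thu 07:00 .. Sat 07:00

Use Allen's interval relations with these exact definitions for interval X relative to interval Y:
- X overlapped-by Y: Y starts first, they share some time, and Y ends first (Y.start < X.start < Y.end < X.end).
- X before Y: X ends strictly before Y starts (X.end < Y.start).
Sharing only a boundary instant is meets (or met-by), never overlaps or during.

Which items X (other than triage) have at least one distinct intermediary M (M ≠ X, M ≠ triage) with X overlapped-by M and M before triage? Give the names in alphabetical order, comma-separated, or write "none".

Target triage = [Wed 07:00, Fri 06:00].
Intermediaries M with M before triage: build, load_test, reindex.
Via build — items with X overlapped-by build: audit, sync_call.
Via load_test — items with X overlapped-by load_test: audit, ingest, sync_call.
Via reindex — items with X overlapped-by reindex: build, ingest, load_test, sync_call.
Union: audit, build, ingest, load_test, sync_call.

audit, build, ingest, load_test, sync_call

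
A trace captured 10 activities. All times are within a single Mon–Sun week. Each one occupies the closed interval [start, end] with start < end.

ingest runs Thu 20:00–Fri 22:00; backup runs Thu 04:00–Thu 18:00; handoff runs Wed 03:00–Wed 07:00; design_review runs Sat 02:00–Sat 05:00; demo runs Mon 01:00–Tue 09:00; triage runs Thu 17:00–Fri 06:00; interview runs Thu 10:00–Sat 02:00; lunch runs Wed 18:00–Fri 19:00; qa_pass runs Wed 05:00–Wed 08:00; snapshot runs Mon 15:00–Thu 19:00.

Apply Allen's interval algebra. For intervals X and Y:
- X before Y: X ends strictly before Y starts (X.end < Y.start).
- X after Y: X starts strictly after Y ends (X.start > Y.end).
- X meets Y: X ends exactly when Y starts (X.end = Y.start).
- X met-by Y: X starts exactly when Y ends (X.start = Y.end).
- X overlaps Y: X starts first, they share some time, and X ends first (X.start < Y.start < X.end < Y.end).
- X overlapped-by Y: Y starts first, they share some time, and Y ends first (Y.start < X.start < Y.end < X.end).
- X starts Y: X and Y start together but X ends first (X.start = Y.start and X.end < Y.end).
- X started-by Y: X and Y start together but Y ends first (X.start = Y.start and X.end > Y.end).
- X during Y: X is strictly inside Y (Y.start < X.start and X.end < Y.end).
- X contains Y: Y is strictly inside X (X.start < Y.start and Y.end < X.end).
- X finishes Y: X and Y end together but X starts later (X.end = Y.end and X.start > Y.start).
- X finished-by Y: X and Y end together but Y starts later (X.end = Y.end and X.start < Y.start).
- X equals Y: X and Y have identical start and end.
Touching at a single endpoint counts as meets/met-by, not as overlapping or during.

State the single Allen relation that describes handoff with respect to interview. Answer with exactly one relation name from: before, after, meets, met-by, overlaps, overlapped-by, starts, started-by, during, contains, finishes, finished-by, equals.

handoff = [Wed 03:00, Wed 07:00]; interview = [Thu 10:00, Sat 02:00].
Compare endpoints: handoff.start < interview.start, handoff.start < interview.end, handoff.end < interview.start, handoff.end < interview.end.
That pattern is 'before'.

before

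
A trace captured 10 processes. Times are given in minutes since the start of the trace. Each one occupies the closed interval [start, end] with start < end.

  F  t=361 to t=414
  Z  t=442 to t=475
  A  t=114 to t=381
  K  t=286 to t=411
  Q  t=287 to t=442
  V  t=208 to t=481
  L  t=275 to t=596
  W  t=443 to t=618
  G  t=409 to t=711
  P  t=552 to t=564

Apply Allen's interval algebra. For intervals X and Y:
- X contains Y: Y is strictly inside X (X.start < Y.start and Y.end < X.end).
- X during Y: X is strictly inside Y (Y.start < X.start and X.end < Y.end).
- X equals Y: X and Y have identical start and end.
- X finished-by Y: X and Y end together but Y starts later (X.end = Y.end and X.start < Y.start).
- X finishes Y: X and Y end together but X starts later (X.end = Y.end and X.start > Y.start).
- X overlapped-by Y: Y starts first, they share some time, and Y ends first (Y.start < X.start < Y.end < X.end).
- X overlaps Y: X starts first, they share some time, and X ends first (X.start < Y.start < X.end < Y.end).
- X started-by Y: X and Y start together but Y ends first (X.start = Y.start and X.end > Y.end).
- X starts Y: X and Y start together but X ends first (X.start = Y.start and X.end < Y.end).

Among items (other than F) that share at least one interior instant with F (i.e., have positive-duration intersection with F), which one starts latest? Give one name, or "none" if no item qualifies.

Target F = [t=361, t=414].
A [t=114, t=381] → overlaps → candidate.
G [t=409, t=711] → overlapped-by → candidate.
K [t=286, t=411] → overlaps → candidate.
L [t=275, t=596] → contains → candidate.
P [t=552, t=564] → after → excluded.
Q [t=287, t=442] → contains → candidate.
V [t=208, t=481] → contains → candidate.
W [t=443, t=618] → after → excluded.
Z [t=442, t=475] → after → excluded.
Among candidates, latest start is t=409 → G.

G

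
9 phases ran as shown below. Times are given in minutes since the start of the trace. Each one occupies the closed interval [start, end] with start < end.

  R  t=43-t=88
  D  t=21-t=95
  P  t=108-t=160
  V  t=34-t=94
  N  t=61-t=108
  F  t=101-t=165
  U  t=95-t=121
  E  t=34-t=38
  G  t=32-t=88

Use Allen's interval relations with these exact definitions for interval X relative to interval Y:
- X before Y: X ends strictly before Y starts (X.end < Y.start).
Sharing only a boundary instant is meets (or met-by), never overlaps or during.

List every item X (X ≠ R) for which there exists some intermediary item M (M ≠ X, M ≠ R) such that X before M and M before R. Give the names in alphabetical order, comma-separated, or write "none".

Target R = [t=43, t=88].
Intermediaries M with M before R: E.
Via E — items with X before E: none.
Union: none.

none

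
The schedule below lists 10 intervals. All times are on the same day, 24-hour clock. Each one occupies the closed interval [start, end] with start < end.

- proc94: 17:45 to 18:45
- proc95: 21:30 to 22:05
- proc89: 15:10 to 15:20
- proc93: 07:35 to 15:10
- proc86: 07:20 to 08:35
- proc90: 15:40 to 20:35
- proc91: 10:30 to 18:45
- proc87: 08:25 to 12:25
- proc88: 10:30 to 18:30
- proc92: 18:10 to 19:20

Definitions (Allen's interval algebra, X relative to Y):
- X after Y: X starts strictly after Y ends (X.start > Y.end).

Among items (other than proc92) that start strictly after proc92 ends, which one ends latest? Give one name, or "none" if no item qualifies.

Target proc92 = [18:10, 19:20].
proc86 [07:20, 08:35] → before → excluded.
proc87 [08:25, 12:25] → before → excluded.
proc88 [10:30, 18:30] → overlaps → excluded.
proc89 [15:10, 15:20] → before → excluded.
proc90 [15:40, 20:35] → contains → excluded.
proc91 [10:30, 18:45] → overlaps → excluded.
proc93 [07:35, 15:10] → before → excluded.
proc94 [17:45, 18:45] → overlaps → excluded.
proc95 [21:30, 22:05] → after → candidate.
Among candidates, latest end is 22:05 → proc95.

proc95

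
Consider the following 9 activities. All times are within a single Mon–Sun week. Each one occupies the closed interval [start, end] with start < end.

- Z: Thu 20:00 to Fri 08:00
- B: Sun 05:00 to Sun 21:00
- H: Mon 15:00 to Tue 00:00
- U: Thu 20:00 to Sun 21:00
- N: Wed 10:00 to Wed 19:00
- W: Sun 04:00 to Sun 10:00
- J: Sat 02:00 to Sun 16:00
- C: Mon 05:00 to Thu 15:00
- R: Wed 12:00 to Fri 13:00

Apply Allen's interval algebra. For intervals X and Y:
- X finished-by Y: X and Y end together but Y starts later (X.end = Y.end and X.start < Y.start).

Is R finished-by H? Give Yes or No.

No

R = [Wed 12:00, Fri 13:00], H = [Mon 15:00, Tue 00:00].
Actual relation of R to H: after.
Asked whether 'finished-by' holds → No.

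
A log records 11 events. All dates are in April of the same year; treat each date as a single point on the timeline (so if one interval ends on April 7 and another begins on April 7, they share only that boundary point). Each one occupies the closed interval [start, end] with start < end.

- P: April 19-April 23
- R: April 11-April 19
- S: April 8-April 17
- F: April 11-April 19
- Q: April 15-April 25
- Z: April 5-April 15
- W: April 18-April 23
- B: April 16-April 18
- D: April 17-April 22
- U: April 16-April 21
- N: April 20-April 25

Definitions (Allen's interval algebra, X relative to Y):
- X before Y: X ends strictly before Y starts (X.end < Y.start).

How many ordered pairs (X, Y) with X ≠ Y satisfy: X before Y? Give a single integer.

Checking all 110 ordered pairs for relation 'before'; matching pairs in alphabetical order:
(B, N): B before N ✓
(B, P): B before P ✓
(F, N): F before N ✓
(R, N): R before N ✓
(S, N): S before N ✓
(S, P): S before P ✓
(S, W): S before W ✓
(Z, B): Z before B ✓
(Z, D): Z before D ✓
(Z, N): Z before N ✓
(Z, P): Z before P ✓
(Z, U): Z before U ✓
(Z, W): Z before W ✓
Count: 13.

13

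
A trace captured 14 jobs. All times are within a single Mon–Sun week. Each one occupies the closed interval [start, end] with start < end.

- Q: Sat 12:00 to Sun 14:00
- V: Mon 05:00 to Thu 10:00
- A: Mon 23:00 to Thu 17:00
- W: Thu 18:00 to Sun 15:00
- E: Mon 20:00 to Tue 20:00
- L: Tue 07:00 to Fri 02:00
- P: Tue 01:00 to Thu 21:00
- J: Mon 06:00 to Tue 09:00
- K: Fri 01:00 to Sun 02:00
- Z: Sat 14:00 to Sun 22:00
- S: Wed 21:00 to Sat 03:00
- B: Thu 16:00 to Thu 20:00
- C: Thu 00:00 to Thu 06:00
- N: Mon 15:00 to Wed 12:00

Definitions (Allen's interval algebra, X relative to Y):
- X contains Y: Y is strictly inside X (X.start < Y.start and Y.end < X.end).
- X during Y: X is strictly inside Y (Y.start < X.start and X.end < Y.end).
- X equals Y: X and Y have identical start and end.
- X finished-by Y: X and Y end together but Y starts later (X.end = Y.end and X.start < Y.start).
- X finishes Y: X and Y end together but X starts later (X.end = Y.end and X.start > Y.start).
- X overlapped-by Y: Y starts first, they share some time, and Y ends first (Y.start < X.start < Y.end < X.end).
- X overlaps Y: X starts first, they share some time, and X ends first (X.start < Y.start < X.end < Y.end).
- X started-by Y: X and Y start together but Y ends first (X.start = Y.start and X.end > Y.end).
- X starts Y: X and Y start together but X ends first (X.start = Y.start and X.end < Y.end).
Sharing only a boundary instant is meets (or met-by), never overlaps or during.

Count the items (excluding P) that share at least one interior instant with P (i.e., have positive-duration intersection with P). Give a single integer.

Target P = [Tue 01:00, Thu 21:00].
A [Mon 23:00, Thu 17:00] → overlaps → counts.
B [Thu 16:00, Thu 20:00] → during → counts.
C [Thu 00:00, Thu 06:00] → during → counts.
E [Mon 20:00, Tue 20:00] → overlaps → counts.
J [Mon 06:00, Tue 09:00] → overlaps → counts.
K [Fri 01:00, Sun 02:00] → after → no.
L [Tue 07:00, Fri 02:00] → overlapped-by → counts.
N [Mon 15:00, Wed 12:00] → overlaps → counts.
Q [Sat 12:00, Sun 14:00] → after → no.
S [Wed 21:00, Sat 03:00] → overlapped-by → counts.
V [Mon 05:00, Thu 10:00] → overlaps → counts.
W [Thu 18:00, Sun 15:00] → overlapped-by → counts.
Z [Sat 14:00, Sun 22:00] → after → no.
Total: 10.

10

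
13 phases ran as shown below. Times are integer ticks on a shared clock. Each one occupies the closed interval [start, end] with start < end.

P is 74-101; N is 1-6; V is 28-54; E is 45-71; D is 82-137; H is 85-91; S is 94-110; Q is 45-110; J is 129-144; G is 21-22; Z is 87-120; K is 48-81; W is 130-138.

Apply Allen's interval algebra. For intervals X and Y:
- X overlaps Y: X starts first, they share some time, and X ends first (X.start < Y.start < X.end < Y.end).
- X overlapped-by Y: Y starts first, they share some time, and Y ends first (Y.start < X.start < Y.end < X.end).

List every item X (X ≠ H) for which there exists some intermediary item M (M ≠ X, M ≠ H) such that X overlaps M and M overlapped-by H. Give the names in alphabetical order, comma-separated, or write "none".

P, Q

Target H = [85, 91].
Intermediaries M with M overlapped-by H: Z.
Via Z — items with X overlaps Z: P, Q.
Union: P, Q.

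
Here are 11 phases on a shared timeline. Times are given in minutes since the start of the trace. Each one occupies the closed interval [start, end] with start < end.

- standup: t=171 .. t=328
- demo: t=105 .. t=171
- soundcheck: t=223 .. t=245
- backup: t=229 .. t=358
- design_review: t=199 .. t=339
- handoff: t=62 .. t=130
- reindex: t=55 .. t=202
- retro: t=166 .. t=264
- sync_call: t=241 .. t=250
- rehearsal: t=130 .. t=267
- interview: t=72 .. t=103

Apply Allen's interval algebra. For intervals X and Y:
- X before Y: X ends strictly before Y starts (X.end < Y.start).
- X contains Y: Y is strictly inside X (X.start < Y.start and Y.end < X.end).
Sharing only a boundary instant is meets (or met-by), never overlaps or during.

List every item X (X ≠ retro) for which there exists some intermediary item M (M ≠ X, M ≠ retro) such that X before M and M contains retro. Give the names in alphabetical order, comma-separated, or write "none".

interview

Target retro = [t=166, t=264].
Intermediaries M with M contains retro: rehearsal.
Via rehearsal — items with X before rehearsal: interview.
Union: interview.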